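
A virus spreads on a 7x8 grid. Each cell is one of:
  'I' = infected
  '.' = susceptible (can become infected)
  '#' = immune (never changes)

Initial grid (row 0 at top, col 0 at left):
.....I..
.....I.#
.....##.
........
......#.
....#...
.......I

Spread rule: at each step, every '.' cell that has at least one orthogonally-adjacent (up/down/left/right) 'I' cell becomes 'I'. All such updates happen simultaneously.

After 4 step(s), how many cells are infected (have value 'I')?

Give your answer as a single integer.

Step 0 (initial): 3 infected
Step 1: +6 new -> 9 infected
Step 2: +7 new -> 16 infected
Step 3: +7 new -> 23 infected
Step 4: +10 new -> 33 infected

Answer: 33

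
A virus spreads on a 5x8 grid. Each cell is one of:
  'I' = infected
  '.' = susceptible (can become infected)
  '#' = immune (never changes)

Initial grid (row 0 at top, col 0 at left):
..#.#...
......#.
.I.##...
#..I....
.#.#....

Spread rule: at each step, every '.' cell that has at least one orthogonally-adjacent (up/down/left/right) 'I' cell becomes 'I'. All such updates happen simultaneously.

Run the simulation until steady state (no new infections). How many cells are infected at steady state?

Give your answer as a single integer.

Step 0 (initial): 2 infected
Step 1: +6 new -> 8 infected
Step 2: +6 new -> 14 infected
Step 3: +5 new -> 19 infected
Step 4: +6 new -> 25 infected
Step 5: +3 new -> 28 infected
Step 6: +2 new -> 30 infected
Step 7: +1 new -> 31 infected
Step 8: +0 new -> 31 infected

Answer: 31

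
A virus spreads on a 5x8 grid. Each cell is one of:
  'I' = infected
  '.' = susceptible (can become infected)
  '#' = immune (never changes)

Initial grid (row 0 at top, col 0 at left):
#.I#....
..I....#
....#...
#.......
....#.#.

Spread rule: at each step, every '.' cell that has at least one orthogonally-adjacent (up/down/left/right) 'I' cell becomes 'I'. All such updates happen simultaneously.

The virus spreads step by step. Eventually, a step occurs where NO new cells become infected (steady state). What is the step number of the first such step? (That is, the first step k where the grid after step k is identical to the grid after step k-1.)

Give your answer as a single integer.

Step 0 (initial): 2 infected
Step 1: +4 new -> 6 infected
Step 2: +5 new -> 11 infected
Step 3: +6 new -> 17 infected
Step 4: +6 new -> 23 infected
Step 5: +4 new -> 27 infected
Step 6: +4 new -> 31 infected
Step 7: +1 new -> 32 infected
Step 8: +1 new -> 33 infected
Step 9: +0 new -> 33 infected

Answer: 9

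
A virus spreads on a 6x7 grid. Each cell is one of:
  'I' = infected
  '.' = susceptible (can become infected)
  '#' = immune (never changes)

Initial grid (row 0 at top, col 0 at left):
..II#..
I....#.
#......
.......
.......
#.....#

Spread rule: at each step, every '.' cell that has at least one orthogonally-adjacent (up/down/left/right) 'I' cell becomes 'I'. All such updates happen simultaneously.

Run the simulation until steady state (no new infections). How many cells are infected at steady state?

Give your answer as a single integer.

Step 0 (initial): 3 infected
Step 1: +5 new -> 8 infected
Step 2: +4 new -> 12 infected
Step 3: +4 new -> 16 infected
Step 4: +6 new -> 22 infected
Step 5: +7 new -> 29 infected
Step 6: +4 new -> 33 infected
Step 7: +3 new -> 36 infected
Step 8: +1 new -> 37 infected
Step 9: +0 new -> 37 infected

Answer: 37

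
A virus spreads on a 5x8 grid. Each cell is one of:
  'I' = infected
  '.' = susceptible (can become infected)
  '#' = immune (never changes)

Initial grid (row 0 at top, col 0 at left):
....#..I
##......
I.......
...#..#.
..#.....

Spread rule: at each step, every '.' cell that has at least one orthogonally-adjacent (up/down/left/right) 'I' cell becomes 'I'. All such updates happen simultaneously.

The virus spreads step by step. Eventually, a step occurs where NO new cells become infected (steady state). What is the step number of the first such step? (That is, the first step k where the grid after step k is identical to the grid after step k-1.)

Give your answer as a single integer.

Answer: 8

Derivation:
Step 0 (initial): 2 infected
Step 1: +4 new -> 6 infected
Step 2: +6 new -> 12 infected
Step 3: +7 new -> 19 infected
Step 4: +6 new -> 25 infected
Step 5: +5 new -> 30 infected
Step 6: +3 new -> 33 infected
Step 7: +1 new -> 34 infected
Step 8: +0 new -> 34 infected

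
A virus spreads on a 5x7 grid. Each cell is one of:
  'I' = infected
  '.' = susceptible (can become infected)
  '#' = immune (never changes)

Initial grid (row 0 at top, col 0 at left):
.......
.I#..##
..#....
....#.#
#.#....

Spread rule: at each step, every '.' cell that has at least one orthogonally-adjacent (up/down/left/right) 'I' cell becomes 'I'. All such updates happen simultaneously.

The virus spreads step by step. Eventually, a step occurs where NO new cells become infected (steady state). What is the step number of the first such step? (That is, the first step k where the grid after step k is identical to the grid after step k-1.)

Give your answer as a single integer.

Step 0 (initial): 1 infected
Step 1: +3 new -> 4 infected
Step 2: +4 new -> 8 infected
Step 3: +4 new -> 12 infected
Step 4: +3 new -> 15 infected
Step 5: +4 new -> 19 infected
Step 6: +3 new -> 22 infected
Step 7: +2 new -> 24 infected
Step 8: +3 new -> 27 infected
Step 9: +0 new -> 27 infected

Answer: 9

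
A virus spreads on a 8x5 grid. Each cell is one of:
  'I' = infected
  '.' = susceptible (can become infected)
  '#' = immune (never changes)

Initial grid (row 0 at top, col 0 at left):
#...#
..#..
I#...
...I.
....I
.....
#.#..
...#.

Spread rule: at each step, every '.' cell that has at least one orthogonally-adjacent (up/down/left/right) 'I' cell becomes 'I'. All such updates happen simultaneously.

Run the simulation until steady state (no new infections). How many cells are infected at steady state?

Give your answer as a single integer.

Answer: 33

Derivation:
Step 0 (initial): 3 infected
Step 1: +7 new -> 10 infected
Step 2: +9 new -> 19 infected
Step 3: +8 new -> 27 infected
Step 4: +2 new -> 29 infected
Step 5: +1 new -> 30 infected
Step 6: +1 new -> 31 infected
Step 7: +2 new -> 33 infected
Step 8: +0 new -> 33 infected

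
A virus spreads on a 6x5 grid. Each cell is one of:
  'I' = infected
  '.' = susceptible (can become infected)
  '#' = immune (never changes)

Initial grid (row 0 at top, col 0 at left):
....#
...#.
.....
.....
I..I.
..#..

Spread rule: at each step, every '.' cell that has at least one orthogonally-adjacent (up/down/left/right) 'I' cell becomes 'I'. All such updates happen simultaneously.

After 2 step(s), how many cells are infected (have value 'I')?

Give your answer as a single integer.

Answer: 16

Derivation:
Step 0 (initial): 2 infected
Step 1: +7 new -> 9 infected
Step 2: +7 new -> 16 infected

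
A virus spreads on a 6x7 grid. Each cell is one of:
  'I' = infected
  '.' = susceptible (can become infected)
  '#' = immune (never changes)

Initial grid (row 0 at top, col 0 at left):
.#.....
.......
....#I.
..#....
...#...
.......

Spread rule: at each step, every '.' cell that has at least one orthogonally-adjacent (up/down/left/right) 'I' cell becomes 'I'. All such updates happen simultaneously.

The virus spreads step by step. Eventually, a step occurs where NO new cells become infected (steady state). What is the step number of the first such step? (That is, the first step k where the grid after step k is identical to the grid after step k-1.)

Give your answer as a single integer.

Answer: 10

Derivation:
Step 0 (initial): 1 infected
Step 1: +3 new -> 4 infected
Step 2: +6 new -> 10 infected
Step 3: +7 new -> 17 infected
Step 4: +5 new -> 22 infected
Step 5: +4 new -> 26 infected
Step 6: +3 new -> 29 infected
Step 7: +5 new -> 34 infected
Step 8: +3 new -> 37 infected
Step 9: +1 new -> 38 infected
Step 10: +0 new -> 38 infected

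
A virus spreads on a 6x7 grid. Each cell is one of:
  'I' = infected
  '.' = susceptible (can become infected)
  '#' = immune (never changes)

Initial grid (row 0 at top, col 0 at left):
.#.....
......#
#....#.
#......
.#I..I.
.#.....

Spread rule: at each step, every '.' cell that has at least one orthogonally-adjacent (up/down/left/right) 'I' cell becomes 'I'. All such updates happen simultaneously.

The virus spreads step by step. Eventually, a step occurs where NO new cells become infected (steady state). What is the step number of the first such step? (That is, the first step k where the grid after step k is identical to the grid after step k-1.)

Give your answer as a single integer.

Step 0 (initial): 2 infected
Step 1: +7 new -> 9 infected
Step 2: +8 new -> 17 infected
Step 3: +5 new -> 22 infected
Step 4: +4 new -> 26 infected
Step 5: +4 new -> 30 infected
Step 6: +2 new -> 32 infected
Step 7: +1 new -> 33 infected
Step 8: +0 new -> 33 infected

Answer: 8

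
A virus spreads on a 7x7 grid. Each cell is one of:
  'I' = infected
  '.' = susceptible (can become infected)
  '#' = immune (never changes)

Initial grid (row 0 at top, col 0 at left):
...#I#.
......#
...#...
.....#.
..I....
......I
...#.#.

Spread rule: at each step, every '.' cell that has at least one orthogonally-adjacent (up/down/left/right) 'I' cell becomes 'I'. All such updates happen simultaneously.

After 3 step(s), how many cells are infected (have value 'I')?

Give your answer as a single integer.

Step 0 (initial): 3 infected
Step 1: +8 new -> 11 infected
Step 2: +14 new -> 25 infected
Step 3: +9 new -> 34 infected

Answer: 34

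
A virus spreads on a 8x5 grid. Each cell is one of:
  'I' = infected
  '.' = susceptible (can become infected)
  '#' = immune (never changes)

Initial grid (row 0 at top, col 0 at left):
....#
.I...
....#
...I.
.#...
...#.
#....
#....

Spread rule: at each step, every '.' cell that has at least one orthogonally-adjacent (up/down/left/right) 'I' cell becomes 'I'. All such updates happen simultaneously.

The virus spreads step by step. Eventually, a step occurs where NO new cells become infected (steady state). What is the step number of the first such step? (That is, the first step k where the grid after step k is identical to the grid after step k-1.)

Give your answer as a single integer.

Answer: 7

Derivation:
Step 0 (initial): 2 infected
Step 1: +8 new -> 10 infected
Step 2: +8 new -> 18 infected
Step 3: +5 new -> 23 infected
Step 4: +4 new -> 27 infected
Step 5: +5 new -> 32 infected
Step 6: +2 new -> 34 infected
Step 7: +0 new -> 34 infected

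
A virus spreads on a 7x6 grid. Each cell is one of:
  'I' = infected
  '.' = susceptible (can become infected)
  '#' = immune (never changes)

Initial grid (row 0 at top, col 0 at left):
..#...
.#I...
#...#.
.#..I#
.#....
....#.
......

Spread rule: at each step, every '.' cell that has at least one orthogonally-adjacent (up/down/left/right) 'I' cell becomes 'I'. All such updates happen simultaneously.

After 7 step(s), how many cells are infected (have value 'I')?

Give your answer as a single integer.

Step 0 (initial): 2 infected
Step 1: +4 new -> 6 infected
Step 2: +7 new -> 13 infected
Step 3: +5 new -> 18 infected
Step 4: +5 new -> 23 infected
Step 5: +3 new -> 26 infected
Step 6: +2 new -> 28 infected
Step 7: +2 new -> 30 infected

Answer: 30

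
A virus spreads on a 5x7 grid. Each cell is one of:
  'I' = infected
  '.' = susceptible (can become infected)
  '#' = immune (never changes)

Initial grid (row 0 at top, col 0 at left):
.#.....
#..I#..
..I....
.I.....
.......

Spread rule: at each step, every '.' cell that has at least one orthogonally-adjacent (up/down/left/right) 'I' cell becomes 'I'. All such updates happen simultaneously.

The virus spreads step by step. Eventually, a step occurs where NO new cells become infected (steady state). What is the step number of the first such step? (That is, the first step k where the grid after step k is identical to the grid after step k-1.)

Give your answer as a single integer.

Answer: 7

Derivation:
Step 0 (initial): 3 infected
Step 1: +7 new -> 10 infected
Step 2: +8 new -> 18 infected
Step 3: +4 new -> 22 infected
Step 4: +5 new -> 27 infected
Step 5: +3 new -> 30 infected
Step 6: +1 new -> 31 infected
Step 7: +0 new -> 31 infected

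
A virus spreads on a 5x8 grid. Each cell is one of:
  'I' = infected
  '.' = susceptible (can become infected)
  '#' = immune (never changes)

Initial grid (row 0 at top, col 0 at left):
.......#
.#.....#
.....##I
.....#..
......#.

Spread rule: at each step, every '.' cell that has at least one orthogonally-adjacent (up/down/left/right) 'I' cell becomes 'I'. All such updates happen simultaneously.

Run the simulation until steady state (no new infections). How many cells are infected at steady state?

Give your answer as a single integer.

Step 0 (initial): 1 infected
Step 1: +1 new -> 2 infected
Step 2: +2 new -> 4 infected
Step 3: +0 new -> 4 infected

Answer: 4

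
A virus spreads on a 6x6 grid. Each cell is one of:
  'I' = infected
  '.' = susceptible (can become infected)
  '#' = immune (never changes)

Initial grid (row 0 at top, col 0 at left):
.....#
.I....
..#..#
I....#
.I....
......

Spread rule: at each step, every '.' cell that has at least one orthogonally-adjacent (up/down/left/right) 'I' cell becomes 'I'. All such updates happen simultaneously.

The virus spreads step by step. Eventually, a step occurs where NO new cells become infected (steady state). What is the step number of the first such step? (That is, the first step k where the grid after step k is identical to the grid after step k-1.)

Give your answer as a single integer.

Step 0 (initial): 3 infected
Step 1: +9 new -> 12 infected
Step 2: +7 new -> 19 infected
Step 3: +6 new -> 25 infected
Step 4: +6 new -> 31 infected
Step 5: +1 new -> 32 infected
Step 6: +0 new -> 32 infected

Answer: 6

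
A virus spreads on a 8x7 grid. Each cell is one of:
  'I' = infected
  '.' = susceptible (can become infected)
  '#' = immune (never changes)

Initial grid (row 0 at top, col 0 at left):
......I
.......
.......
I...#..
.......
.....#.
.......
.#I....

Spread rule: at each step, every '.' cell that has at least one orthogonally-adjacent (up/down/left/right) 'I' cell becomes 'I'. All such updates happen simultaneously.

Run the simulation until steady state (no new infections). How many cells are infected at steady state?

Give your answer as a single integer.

Answer: 53

Derivation:
Step 0 (initial): 3 infected
Step 1: +7 new -> 10 infected
Step 2: +12 new -> 22 infected
Step 3: +14 new -> 36 infected
Step 4: +13 new -> 49 infected
Step 5: +4 new -> 53 infected
Step 6: +0 new -> 53 infected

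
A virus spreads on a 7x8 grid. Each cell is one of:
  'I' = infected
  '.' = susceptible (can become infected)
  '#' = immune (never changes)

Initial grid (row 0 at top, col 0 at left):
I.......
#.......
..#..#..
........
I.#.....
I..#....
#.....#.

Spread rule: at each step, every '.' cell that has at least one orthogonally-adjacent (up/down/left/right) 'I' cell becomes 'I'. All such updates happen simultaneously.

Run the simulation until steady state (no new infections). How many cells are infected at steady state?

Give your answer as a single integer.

Answer: 49

Derivation:
Step 0 (initial): 3 infected
Step 1: +4 new -> 7 infected
Step 2: +6 new -> 13 infected
Step 3: +5 new -> 18 infected
Step 4: +4 new -> 22 infected
Step 5: +6 new -> 28 infected
Step 6: +7 new -> 35 infected
Step 7: +5 new -> 40 infected
Step 8: +5 new -> 45 infected
Step 9: +3 new -> 48 infected
Step 10: +1 new -> 49 infected
Step 11: +0 new -> 49 infected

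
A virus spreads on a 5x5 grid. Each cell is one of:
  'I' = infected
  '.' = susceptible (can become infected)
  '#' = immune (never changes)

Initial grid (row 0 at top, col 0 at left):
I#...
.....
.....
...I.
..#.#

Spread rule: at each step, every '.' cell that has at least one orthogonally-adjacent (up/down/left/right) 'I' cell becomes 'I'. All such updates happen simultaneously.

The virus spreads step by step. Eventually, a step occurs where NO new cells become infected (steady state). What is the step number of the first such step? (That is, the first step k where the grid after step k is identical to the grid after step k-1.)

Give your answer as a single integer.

Step 0 (initial): 2 infected
Step 1: +5 new -> 7 infected
Step 2: +6 new -> 13 infected
Step 3: +6 new -> 19 infected
Step 4: +3 new -> 22 infected
Step 5: +0 new -> 22 infected

Answer: 5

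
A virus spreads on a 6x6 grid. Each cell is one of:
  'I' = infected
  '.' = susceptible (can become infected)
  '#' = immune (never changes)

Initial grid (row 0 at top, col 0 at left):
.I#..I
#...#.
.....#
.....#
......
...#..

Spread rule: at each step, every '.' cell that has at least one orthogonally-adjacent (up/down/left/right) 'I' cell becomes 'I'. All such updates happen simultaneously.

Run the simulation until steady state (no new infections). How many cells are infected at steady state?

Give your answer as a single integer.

Answer: 30

Derivation:
Step 0 (initial): 2 infected
Step 1: +4 new -> 6 infected
Step 2: +3 new -> 9 infected
Step 3: +4 new -> 13 infected
Step 4: +4 new -> 17 infected
Step 5: +5 new -> 22 infected
Step 6: +4 new -> 26 infected
Step 7: +1 new -> 27 infected
Step 8: +2 new -> 29 infected
Step 9: +1 new -> 30 infected
Step 10: +0 new -> 30 infected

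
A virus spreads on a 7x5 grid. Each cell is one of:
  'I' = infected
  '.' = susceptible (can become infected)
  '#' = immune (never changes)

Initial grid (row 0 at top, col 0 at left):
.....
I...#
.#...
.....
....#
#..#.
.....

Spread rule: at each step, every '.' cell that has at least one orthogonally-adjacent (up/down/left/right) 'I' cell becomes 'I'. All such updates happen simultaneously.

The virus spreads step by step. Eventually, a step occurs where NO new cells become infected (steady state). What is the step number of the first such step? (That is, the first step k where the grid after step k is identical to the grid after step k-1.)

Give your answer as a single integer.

Step 0 (initial): 1 infected
Step 1: +3 new -> 4 infected
Step 2: +3 new -> 7 infected
Step 3: +5 new -> 12 infected
Step 4: +4 new -> 16 infected
Step 5: +5 new -> 21 infected
Step 6: +4 new -> 25 infected
Step 7: +2 new -> 27 infected
Step 8: +1 new -> 28 infected
Step 9: +1 new -> 29 infected
Step 10: +1 new -> 30 infected
Step 11: +0 new -> 30 infected

Answer: 11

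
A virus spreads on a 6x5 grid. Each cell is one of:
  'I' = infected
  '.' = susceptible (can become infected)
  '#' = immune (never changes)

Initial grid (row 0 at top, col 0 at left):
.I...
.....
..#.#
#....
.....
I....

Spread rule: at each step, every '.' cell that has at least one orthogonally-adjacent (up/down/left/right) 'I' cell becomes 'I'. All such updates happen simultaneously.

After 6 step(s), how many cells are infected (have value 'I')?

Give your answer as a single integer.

Answer: 27

Derivation:
Step 0 (initial): 2 infected
Step 1: +5 new -> 7 infected
Step 2: +6 new -> 13 infected
Step 3: +6 new -> 19 infected
Step 4: +5 new -> 24 infected
Step 5: +2 new -> 26 infected
Step 6: +1 new -> 27 infected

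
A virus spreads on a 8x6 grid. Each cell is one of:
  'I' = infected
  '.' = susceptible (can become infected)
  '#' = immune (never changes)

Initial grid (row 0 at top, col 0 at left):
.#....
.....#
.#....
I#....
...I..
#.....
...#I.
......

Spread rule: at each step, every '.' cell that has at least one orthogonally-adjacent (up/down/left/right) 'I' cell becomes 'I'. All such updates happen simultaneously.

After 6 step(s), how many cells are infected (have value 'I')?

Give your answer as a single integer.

Step 0 (initial): 3 infected
Step 1: +9 new -> 12 infected
Step 2: +10 new -> 22 infected
Step 3: +9 new -> 31 infected
Step 4: +6 new -> 37 infected
Step 5: +4 new -> 41 infected
Step 6: +1 new -> 42 infected

Answer: 42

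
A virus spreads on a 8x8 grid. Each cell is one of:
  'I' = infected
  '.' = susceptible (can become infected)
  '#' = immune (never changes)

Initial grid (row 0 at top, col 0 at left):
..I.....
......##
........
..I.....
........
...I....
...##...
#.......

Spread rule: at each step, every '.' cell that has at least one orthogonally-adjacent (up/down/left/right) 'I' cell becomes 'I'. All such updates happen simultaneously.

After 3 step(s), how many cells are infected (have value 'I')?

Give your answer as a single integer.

Answer: 39

Derivation:
Step 0 (initial): 3 infected
Step 1: +10 new -> 13 infected
Step 2: +13 new -> 26 infected
Step 3: +13 new -> 39 infected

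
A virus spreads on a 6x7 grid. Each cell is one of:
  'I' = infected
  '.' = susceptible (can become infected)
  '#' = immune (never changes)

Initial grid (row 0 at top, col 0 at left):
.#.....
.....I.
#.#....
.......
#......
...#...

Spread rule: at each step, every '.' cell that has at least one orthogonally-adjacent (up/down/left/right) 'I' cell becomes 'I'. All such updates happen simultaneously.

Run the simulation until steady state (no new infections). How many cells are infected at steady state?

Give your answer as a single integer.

Answer: 37

Derivation:
Step 0 (initial): 1 infected
Step 1: +4 new -> 5 infected
Step 2: +6 new -> 11 infected
Step 3: +6 new -> 17 infected
Step 4: +6 new -> 23 infected
Step 5: +6 new -> 29 infected
Step 6: +3 new -> 32 infected
Step 7: +3 new -> 35 infected
Step 8: +1 new -> 36 infected
Step 9: +1 new -> 37 infected
Step 10: +0 new -> 37 infected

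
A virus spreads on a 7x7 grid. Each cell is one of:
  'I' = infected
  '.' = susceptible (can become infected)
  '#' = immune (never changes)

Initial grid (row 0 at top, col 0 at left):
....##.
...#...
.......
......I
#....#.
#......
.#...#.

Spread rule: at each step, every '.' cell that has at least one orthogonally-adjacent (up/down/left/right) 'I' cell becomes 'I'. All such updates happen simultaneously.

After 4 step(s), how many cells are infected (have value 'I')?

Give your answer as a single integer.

Answer: 20

Derivation:
Step 0 (initial): 1 infected
Step 1: +3 new -> 4 infected
Step 2: +4 new -> 8 infected
Step 3: +7 new -> 15 infected
Step 4: +5 new -> 20 infected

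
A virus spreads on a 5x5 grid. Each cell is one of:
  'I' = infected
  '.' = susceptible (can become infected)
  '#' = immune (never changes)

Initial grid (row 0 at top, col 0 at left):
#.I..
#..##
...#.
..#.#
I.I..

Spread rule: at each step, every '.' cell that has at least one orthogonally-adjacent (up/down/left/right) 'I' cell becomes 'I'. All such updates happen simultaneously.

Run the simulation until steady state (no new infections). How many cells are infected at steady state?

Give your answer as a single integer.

Answer: 17

Derivation:
Step 0 (initial): 3 infected
Step 1: +6 new -> 9 infected
Step 2: +7 new -> 16 infected
Step 3: +1 new -> 17 infected
Step 4: +0 new -> 17 infected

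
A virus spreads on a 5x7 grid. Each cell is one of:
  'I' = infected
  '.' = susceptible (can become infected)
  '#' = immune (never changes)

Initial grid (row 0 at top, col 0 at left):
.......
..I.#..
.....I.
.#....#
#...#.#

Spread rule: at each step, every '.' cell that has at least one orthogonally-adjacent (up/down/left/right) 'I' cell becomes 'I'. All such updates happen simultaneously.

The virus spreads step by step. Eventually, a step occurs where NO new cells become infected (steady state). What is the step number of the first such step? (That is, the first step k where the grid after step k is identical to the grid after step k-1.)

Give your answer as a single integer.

Answer: 5

Derivation:
Step 0 (initial): 2 infected
Step 1: +8 new -> 10 infected
Step 2: +10 new -> 20 infected
Step 3: +6 new -> 26 infected
Step 4: +3 new -> 29 infected
Step 5: +0 new -> 29 infected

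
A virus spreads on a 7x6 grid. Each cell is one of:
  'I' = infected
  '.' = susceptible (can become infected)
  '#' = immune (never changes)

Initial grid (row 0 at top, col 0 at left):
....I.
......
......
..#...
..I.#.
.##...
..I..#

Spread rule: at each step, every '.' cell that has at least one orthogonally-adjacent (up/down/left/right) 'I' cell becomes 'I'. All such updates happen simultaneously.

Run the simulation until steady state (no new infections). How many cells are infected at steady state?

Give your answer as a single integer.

Step 0 (initial): 3 infected
Step 1: +7 new -> 10 infected
Step 2: +10 new -> 20 infected
Step 3: +9 new -> 29 infected
Step 4: +6 new -> 35 infected
Step 5: +2 new -> 37 infected
Step 6: +0 new -> 37 infected

Answer: 37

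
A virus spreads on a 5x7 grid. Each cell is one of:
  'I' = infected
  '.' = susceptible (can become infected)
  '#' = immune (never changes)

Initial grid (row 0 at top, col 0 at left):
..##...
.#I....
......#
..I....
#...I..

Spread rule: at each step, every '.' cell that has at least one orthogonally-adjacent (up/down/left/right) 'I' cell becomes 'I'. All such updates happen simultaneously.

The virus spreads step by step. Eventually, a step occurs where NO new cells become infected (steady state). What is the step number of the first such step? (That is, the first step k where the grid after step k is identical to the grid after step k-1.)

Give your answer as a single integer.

Answer: 7

Derivation:
Step 0 (initial): 3 infected
Step 1: +8 new -> 11 infected
Step 2: +8 new -> 19 infected
Step 3: +5 new -> 24 infected
Step 4: +3 new -> 27 infected
Step 5: +2 new -> 29 infected
Step 6: +1 new -> 30 infected
Step 7: +0 new -> 30 infected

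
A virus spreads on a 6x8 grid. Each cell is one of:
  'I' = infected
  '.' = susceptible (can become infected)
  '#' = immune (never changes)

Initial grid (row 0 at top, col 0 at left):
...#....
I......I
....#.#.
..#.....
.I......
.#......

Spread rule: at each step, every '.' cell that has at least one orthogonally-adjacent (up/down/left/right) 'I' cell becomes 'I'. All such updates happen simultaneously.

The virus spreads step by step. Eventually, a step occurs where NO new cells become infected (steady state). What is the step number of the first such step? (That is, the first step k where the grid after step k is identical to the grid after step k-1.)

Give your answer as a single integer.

Step 0 (initial): 3 infected
Step 1: +9 new -> 12 infected
Step 2: +10 new -> 22 infected
Step 3: +11 new -> 33 infected
Step 4: +8 new -> 41 infected
Step 5: +2 new -> 43 infected
Step 6: +0 new -> 43 infected

Answer: 6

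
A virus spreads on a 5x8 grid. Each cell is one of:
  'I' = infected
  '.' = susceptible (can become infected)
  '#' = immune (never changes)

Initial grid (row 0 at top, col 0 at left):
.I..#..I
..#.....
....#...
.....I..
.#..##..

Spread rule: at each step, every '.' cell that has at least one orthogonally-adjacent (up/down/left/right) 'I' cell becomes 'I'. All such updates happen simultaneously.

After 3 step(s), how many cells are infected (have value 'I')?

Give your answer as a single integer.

Answer: 31

Derivation:
Step 0 (initial): 3 infected
Step 1: +8 new -> 11 infected
Step 2: +11 new -> 22 infected
Step 3: +9 new -> 31 infected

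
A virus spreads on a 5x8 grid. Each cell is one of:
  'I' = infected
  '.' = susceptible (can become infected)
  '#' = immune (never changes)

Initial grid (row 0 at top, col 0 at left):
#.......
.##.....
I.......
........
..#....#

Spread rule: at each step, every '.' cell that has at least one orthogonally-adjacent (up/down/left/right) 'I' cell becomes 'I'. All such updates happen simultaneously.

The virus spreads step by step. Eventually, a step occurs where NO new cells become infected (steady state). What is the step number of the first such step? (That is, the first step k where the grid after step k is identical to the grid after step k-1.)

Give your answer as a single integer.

Answer: 10

Derivation:
Step 0 (initial): 1 infected
Step 1: +3 new -> 4 infected
Step 2: +3 new -> 7 infected
Step 3: +3 new -> 10 infected
Step 4: +3 new -> 13 infected
Step 5: +5 new -> 18 infected
Step 6: +6 new -> 24 infected
Step 7: +6 new -> 30 infected
Step 8: +4 new -> 34 infected
Step 9: +1 new -> 35 infected
Step 10: +0 new -> 35 infected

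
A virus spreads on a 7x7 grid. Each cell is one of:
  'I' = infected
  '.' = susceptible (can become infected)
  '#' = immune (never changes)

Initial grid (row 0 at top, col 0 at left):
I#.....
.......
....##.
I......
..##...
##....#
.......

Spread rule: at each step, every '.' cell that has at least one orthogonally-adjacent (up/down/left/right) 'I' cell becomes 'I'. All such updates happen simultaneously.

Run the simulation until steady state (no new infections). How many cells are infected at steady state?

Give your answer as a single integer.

Step 0 (initial): 2 infected
Step 1: +4 new -> 6 infected
Step 2: +4 new -> 10 infected
Step 3: +3 new -> 13 infected
Step 4: +4 new -> 17 infected
Step 5: +4 new -> 21 infected
Step 6: +5 new -> 26 infected
Step 7: +7 new -> 33 infected
Step 8: +4 new -> 37 infected
Step 9: +2 new -> 39 infected
Step 10: +1 new -> 40 infected
Step 11: +1 new -> 41 infected
Step 12: +0 new -> 41 infected

Answer: 41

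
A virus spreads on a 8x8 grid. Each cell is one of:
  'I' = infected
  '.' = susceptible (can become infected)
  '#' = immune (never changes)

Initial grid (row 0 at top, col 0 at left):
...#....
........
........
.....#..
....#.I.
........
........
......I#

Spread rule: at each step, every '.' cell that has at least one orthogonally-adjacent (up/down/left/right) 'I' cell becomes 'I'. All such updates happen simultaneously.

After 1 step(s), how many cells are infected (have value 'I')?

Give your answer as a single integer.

Answer: 8

Derivation:
Step 0 (initial): 2 infected
Step 1: +6 new -> 8 infected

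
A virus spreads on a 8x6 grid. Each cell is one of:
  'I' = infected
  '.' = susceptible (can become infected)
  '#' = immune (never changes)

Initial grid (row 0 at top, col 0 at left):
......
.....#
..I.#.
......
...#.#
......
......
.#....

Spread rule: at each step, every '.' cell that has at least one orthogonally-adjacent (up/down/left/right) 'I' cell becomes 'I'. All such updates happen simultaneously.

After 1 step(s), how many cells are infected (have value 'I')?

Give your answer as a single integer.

Answer: 5

Derivation:
Step 0 (initial): 1 infected
Step 1: +4 new -> 5 infected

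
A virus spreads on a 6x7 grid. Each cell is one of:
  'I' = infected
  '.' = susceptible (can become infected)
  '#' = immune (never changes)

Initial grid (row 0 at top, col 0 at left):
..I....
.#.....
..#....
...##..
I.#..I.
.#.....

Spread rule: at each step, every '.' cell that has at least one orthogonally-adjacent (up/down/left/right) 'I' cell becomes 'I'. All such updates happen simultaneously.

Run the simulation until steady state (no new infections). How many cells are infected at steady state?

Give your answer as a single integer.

Answer: 36

Derivation:
Step 0 (initial): 3 infected
Step 1: +10 new -> 13 infected
Step 2: +10 new -> 23 infected
Step 3: +10 new -> 33 infected
Step 4: +3 new -> 36 infected
Step 5: +0 new -> 36 infected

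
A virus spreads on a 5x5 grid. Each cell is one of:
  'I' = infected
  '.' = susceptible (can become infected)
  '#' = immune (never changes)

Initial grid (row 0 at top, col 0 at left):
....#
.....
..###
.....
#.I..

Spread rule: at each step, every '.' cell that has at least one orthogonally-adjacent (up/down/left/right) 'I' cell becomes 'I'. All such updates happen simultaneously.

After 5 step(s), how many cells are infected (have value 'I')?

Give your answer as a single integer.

Step 0 (initial): 1 infected
Step 1: +3 new -> 4 infected
Step 2: +3 new -> 7 infected
Step 3: +3 new -> 10 infected
Step 4: +2 new -> 12 infected
Step 5: +3 new -> 15 infected

Answer: 15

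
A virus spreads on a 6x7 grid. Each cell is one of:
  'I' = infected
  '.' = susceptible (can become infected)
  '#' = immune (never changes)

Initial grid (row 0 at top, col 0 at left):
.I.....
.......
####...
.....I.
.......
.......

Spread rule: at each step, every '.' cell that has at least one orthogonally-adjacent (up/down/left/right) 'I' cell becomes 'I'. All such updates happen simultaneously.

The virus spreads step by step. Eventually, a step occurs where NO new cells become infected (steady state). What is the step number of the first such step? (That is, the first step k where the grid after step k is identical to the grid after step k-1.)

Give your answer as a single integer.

Answer: 8

Derivation:
Step 0 (initial): 2 infected
Step 1: +7 new -> 9 infected
Step 2: +10 new -> 19 infected
Step 3: +9 new -> 28 infected
Step 4: +4 new -> 32 infected
Step 5: +3 new -> 35 infected
Step 6: +2 new -> 37 infected
Step 7: +1 new -> 38 infected
Step 8: +0 new -> 38 infected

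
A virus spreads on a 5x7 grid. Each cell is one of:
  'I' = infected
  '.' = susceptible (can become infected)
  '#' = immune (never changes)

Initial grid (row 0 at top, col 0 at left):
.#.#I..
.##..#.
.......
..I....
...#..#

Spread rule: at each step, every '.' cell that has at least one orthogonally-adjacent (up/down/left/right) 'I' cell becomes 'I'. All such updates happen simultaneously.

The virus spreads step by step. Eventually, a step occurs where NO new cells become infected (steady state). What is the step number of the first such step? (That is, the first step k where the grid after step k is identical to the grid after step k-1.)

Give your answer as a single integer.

Answer: 6

Derivation:
Step 0 (initial): 2 infected
Step 1: +6 new -> 8 infected
Step 2: +8 new -> 16 infected
Step 3: +6 new -> 22 infected
Step 4: +4 new -> 26 infected
Step 5: +1 new -> 27 infected
Step 6: +0 new -> 27 infected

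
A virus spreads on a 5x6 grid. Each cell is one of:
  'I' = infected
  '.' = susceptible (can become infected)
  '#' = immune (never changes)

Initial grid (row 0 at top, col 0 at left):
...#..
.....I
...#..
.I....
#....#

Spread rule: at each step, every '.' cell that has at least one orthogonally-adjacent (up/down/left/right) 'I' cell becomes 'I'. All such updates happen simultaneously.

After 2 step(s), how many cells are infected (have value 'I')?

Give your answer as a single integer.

Answer: 18

Derivation:
Step 0 (initial): 2 infected
Step 1: +7 new -> 9 infected
Step 2: +9 new -> 18 infected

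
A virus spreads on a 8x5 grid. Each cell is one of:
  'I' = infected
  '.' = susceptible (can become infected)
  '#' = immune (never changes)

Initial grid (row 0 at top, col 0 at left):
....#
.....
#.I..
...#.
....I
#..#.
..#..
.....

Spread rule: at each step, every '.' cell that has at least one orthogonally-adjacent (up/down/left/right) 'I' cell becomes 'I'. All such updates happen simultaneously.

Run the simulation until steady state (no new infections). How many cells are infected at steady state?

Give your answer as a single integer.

Answer: 34

Derivation:
Step 0 (initial): 2 infected
Step 1: +7 new -> 9 infected
Step 2: +7 new -> 16 infected
Step 3: +9 new -> 25 infected
Step 4: +4 new -> 29 infected
Step 5: +2 new -> 31 infected
Step 6: +2 new -> 33 infected
Step 7: +1 new -> 34 infected
Step 8: +0 new -> 34 infected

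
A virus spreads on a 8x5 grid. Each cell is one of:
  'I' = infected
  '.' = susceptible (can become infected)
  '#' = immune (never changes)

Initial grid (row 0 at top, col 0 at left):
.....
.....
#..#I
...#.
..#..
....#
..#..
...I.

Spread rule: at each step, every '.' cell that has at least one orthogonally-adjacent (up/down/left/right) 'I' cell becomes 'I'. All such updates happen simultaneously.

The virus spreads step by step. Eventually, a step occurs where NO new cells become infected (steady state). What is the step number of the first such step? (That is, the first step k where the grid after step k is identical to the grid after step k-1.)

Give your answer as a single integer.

Answer: 8

Derivation:
Step 0 (initial): 2 infected
Step 1: +5 new -> 7 infected
Step 2: +6 new -> 13 infected
Step 3: +6 new -> 19 infected
Step 4: +5 new -> 24 infected
Step 5: +6 new -> 30 infected
Step 6: +3 new -> 33 infected
Step 7: +1 new -> 34 infected
Step 8: +0 new -> 34 infected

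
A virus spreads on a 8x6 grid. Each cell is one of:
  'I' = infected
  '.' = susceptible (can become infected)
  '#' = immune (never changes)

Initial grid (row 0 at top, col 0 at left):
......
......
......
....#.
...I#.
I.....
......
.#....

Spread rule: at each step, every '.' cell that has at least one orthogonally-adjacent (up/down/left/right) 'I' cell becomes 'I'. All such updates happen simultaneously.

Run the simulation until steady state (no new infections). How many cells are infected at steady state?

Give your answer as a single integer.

Answer: 45

Derivation:
Step 0 (initial): 2 infected
Step 1: +6 new -> 8 infected
Step 2: +9 new -> 17 infected
Step 3: +9 new -> 26 infected
Step 4: +10 new -> 36 infected
Step 5: +7 new -> 43 infected
Step 6: +2 new -> 45 infected
Step 7: +0 new -> 45 infected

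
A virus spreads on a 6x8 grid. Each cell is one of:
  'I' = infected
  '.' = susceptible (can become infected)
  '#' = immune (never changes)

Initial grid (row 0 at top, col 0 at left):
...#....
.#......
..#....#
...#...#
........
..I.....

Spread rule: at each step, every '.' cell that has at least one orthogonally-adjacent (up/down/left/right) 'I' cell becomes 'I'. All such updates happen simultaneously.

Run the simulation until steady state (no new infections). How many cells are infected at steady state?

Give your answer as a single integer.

Step 0 (initial): 1 infected
Step 1: +3 new -> 4 infected
Step 2: +5 new -> 9 infected
Step 3: +4 new -> 13 infected
Step 4: +5 new -> 18 infected
Step 5: +5 new -> 23 infected
Step 6: +6 new -> 29 infected
Step 7: +5 new -> 34 infected
Step 8: +4 new -> 38 infected
Step 9: +3 new -> 41 infected
Step 10: +1 new -> 42 infected
Step 11: +0 new -> 42 infected

Answer: 42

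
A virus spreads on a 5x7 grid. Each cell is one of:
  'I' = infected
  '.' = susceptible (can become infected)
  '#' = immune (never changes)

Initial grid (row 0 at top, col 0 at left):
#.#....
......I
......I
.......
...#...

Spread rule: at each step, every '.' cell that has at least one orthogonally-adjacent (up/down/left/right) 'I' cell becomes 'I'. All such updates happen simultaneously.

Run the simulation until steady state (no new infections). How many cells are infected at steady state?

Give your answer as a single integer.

Step 0 (initial): 2 infected
Step 1: +4 new -> 6 infected
Step 2: +5 new -> 11 infected
Step 3: +5 new -> 16 infected
Step 4: +5 new -> 21 infected
Step 5: +3 new -> 24 infected
Step 6: +5 new -> 29 infected
Step 7: +2 new -> 31 infected
Step 8: +1 new -> 32 infected
Step 9: +0 new -> 32 infected

Answer: 32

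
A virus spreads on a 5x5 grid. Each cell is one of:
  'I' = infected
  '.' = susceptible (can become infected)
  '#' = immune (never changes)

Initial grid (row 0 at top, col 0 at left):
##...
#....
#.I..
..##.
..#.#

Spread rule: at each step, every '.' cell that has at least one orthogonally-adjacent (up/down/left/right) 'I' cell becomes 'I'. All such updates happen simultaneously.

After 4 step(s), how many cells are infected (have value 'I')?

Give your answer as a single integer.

Answer: 16

Derivation:
Step 0 (initial): 1 infected
Step 1: +3 new -> 4 infected
Step 2: +5 new -> 9 infected
Step 3: +5 new -> 14 infected
Step 4: +2 new -> 16 infected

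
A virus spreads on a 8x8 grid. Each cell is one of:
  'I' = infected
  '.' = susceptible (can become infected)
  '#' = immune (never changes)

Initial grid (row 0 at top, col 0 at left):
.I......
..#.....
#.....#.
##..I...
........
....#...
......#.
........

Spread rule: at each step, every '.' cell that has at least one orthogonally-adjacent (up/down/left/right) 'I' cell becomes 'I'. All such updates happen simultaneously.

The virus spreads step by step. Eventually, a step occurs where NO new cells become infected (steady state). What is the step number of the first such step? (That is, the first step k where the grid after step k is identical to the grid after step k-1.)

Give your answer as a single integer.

Answer: 9

Derivation:
Step 0 (initial): 2 infected
Step 1: +7 new -> 9 infected
Step 2: +10 new -> 19 infected
Step 3: +9 new -> 28 infected
Step 4: +9 new -> 37 infected
Step 5: +9 new -> 46 infected
Step 6: +7 new -> 53 infected
Step 7: +3 new -> 56 infected
Step 8: +1 new -> 57 infected
Step 9: +0 new -> 57 infected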